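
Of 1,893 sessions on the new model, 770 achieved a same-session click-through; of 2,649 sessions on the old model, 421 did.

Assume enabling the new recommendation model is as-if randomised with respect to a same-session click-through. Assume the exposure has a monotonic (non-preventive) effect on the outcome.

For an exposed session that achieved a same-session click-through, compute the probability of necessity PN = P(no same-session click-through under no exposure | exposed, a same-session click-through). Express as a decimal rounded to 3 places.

PN ≈ 0.609

p₁ = P(outcome | exposed) = 770/1893 = 0.40676
p₀ = P(outcome | unexposed) = 421/2649 = 0.15893
Under exogeneity and monotonicity, PN = (p₁ − p₀) / p₁.
PN = (0.40676 − 0.15893) / 0.40676 = 0.24783 / 0.40676 ≈ 0.6093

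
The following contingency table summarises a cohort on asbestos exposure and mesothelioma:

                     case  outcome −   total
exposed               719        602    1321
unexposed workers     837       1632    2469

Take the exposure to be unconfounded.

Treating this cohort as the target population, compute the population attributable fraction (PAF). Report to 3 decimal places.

PAF ≈ 0.174

p₁ = P(outcome | exposed) = 719/1321 = 0.54428
p₀ = P(outcome | unexposed) = 837/2469 = 0.339
Exposure prevalence π = 1321/3790 = 0.34855; overall risk P(Y=1) = 0.41055.
Under exogeneity, PAF = [P(Y=1) − p₀]/P(Y=1).
PAF = (0.41055 − 0.339) / 0.41055 ≈ 0.1743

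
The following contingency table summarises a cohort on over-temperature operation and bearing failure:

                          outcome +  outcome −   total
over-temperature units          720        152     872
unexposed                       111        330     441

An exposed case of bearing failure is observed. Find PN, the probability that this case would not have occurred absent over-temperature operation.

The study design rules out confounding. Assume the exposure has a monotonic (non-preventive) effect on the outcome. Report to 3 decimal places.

PN ≈ 0.695

p₁ = P(outcome | exposed) = 720/872 = 0.82569
p₀ = P(outcome | unexposed) = 111/441 = 0.2517
Under exogeneity and monotonicity, PN = (p₁ − p₀) / p₁.
PN = (0.82569 − 0.2517) / 0.82569 = 0.57399 / 0.82569 ≈ 0.6952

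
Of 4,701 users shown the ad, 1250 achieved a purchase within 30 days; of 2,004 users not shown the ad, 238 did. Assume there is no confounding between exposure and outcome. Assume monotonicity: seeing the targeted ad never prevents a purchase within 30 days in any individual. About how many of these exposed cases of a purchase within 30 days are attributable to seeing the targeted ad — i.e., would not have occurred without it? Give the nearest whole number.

about 692 cases

p₁ = P(outcome | exposed) = 1250/4701 = 0.2659
p₀ = P(outcome | unexposed) = 238/2004 = 0.11876
PN = (p₁ − p₀)/p₁ = (0.2659 − 0.11876) / 0.2659 ≈ 0.55336.
Attributable cases ≈ PN × (exposed cases) = 0.55336 × 1250 ≈ 691.70.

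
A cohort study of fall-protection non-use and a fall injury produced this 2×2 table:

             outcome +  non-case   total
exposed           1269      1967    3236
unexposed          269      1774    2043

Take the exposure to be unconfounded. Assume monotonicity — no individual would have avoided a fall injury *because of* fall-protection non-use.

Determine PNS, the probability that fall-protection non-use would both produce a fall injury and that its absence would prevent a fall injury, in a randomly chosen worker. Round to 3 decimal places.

PNS ≈ 0.260

p₁ = P(outcome | exposed) = 1269/3236 = 0.39215
p₀ = P(outcome | unexposed) = 269/2043 = 0.13167
Under exogeneity and monotonicity, PNS = p₁ − p₀.
PNS = 0.39215 − 0.13167 = 0.26048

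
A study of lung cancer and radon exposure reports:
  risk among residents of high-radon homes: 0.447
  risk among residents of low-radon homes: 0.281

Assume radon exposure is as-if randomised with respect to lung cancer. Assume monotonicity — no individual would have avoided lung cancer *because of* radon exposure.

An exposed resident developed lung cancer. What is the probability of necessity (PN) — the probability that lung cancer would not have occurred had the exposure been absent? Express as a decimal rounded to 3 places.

PN ≈ 0.371

Let p₁ = 0.447, p₀ = 0.281.
Under exogeneity and monotonicity, PN = (p₁ − p₀) / p₁.
PN = (0.447 − 0.281) / 0.447 = 0.166 / 0.447 ≈ 0.3714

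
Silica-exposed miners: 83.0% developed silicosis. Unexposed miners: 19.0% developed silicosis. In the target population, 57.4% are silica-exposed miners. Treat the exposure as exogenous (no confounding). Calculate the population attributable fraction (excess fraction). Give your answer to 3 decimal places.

p₁ = 0.83, p₀ = 0.19.
Overall risk P(Y=1) = π·p₁ + (1−π)·p₀ = 0.574×0.83 + 0.426×0.19 = 0.55736.
Under exogeneity, PAF = [P(Y=1) − p₀] / P(Y=1).
PAF = (0.55736 − 0.19) / 0.55736 ≈ 0.6591

PAF ≈ 0.659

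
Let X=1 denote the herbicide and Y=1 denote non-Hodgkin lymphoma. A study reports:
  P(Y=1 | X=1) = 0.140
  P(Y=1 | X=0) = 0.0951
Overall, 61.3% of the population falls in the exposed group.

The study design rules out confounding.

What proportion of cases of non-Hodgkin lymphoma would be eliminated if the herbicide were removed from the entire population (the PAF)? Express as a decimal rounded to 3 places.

Let p₁ = 0.14, p₀ = 0.0951.
Overall risk P(Y=1) = π·p₁ + (1−π)·p₀ = 0.613×0.14 + 0.387×0.0951 = 0.12262.
Under exogeneity, PAF = [P(Y=1) − p₀] / P(Y=1).
PAF = (0.12262 − 0.0951) / 0.12262 ≈ 0.2245

PAF ≈ 0.224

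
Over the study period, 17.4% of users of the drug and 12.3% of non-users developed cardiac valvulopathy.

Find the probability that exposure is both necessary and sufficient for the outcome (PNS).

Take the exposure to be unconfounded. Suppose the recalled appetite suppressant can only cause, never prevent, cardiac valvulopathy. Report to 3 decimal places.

PNS ≈ 0.051

p₁ = 0.174, p₀ = 0.123.
Under exogeneity and monotonicity, PNS = p₁ − p₀.
PNS = 0.174 − 0.123 = 0.051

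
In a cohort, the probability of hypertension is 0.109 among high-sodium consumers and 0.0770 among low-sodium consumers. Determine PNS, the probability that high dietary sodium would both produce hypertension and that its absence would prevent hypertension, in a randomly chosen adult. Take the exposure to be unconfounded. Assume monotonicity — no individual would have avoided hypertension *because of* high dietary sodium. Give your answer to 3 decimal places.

Let p₁ = 0.109, p₀ = 0.077.
Under exogeneity and monotonicity, PNS = p₁ − p₀.
PNS = 0.109 − 0.077 = 0.032

PNS ≈ 0.032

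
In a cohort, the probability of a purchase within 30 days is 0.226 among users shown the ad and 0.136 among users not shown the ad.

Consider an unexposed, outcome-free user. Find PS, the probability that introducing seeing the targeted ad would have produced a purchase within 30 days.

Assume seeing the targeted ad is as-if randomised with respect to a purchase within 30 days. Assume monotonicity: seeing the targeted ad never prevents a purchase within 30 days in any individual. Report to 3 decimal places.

PS ≈ 0.104

Let p₁ = 0.226, p₀ = 0.136.
Under exogeneity and monotonicity, PS = (p₁ − p₀) / (1 − p₀).
PS = (0.226 − 0.136) / (1 − 0.136) = 0.09 / 0.864 ≈ 0.1042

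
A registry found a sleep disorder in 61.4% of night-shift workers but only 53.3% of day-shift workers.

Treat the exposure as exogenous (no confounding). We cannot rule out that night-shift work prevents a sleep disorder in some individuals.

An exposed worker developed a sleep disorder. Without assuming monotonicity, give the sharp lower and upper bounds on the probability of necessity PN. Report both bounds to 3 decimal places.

0.132 ≤ PN ≤ 0.761

p₁ = 0.614, p₀ = 0.533.
Under exogeneity alone the bounds on PN are max{0,(p₁−p₀)/p₁} ≤ PN ≤ min{1,(1−p₀)/p₁}.
  lower = (p₁ − p₀)/p₁ = 0.081 / 0.614 ≈ 0.1319
  upper = min{1, (1 − p₀)/p₁} = 0.467 / 0.614 ≈ 0.7606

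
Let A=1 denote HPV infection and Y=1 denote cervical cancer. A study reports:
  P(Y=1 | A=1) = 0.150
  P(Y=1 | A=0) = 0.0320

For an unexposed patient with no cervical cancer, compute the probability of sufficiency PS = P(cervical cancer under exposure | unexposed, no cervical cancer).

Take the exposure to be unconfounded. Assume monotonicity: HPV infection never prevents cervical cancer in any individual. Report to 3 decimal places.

Let p₁ = 0.15, p₀ = 0.032.
Under exogeneity and monotonicity, PS = (p₁ − p₀) / (1 − p₀).
PS = (0.15 − 0.032) / (1 − 0.032) = 0.118 / 0.968 ≈ 0.1219

PS ≈ 0.122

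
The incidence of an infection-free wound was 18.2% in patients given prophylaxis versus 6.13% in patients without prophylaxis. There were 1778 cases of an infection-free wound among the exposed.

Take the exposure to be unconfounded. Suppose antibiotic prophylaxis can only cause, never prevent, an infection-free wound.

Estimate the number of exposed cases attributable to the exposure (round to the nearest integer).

about 1179 cases

p₁ = 0.182, p₀ = 0.0613.
PN = (p₁ − p₀)/p₁ = (0.182 − 0.0613) / 0.182 ≈ 0.66319.
Attributable cases ≈ PN × (exposed cases) = 0.66319 × 1778 ≈ 1179.15.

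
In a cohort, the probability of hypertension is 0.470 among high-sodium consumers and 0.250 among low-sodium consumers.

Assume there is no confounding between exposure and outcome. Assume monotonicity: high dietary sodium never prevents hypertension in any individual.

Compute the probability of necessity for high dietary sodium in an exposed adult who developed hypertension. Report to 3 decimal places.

Let p₁ = 0.47, p₀ = 0.25.
Under exogeneity and monotonicity, PN = (p₁ − p₀) / p₁.
PN = (0.47 − 0.25) / 0.47 = 0.22 / 0.47 ≈ 0.4681

PN ≈ 0.468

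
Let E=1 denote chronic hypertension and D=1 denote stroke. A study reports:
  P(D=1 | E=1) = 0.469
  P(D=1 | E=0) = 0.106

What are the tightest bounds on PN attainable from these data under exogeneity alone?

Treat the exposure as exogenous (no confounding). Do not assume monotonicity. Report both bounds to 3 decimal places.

0.774 ≤ PN ≤ 1.000

Let p₁ = 0.469, p₀ = 0.106.
Under exogeneity alone the bounds on PN are max{0,(p₁−p₀)/p₁} ≤ PN ≤ min{1,(1−p₀)/p₁}.
  lower = (p₁ − p₀)/p₁ = 0.363 / 0.469 ≈ 0.7740
  upper = min{1, (1 − p₀)/p₁} = 0.894 / 0.469 ≈ 1.9062 → capped at 1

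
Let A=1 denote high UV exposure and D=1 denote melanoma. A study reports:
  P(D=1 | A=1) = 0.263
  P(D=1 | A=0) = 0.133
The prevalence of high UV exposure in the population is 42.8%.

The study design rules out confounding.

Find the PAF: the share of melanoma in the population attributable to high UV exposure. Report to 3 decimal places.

Let p₁ = 0.263, p₀ = 0.133.
Overall risk P(Y=1) = π·p₁ + (1−π)·p₀ = 0.428×0.263 + 0.572×0.133 = 0.18864.
Under exogeneity, PAF = [P(Y=1) − p₀] / P(Y=1).
PAF = (0.18864 − 0.133) / 0.18864 ≈ 0.2950

PAF ≈ 0.295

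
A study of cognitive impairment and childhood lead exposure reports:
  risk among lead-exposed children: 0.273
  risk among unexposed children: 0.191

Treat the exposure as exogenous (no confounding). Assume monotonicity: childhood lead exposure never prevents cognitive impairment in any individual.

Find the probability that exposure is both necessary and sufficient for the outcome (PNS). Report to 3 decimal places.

Let p₁ = 0.273, p₀ = 0.191.
Under exogeneity and monotonicity, PNS = p₁ − p₀.
PNS = 0.273 − 0.191 = 0.082

PNS ≈ 0.082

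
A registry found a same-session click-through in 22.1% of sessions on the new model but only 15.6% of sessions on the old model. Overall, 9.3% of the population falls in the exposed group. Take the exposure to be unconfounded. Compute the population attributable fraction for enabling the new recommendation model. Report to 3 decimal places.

p₁ = 0.221, p₀ = 0.156.
Overall risk P(Y=1) = π·p₁ + (1−π)·p₀ = 0.093×0.221 + 0.907×0.156 = 0.16204.
Under exogeneity, PAF = [P(Y=1) − p₀] / P(Y=1).
PAF = (0.16204 − 0.156) / 0.16204 ≈ 0.0373

PAF ≈ 0.037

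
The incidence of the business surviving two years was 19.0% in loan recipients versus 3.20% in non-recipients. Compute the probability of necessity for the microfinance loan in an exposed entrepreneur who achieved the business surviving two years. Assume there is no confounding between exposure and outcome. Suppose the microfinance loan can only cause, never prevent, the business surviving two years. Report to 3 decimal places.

p₁ = 0.19, p₀ = 0.032.
Under exogeneity and monotonicity, PN = (p₁ − p₀) / p₁.
PN = (0.19 − 0.032) / 0.19 = 0.158 / 0.19 ≈ 0.8316

PN ≈ 0.832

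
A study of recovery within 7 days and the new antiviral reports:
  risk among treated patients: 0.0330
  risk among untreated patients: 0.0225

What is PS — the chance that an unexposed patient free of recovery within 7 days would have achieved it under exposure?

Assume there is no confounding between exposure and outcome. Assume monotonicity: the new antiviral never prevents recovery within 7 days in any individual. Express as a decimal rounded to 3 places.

Let p₁ = 0.033, p₀ = 0.0225.
Under exogeneity and monotonicity, PS = (p₁ − p₀) / (1 − p₀).
PS = (0.033 − 0.0225) / (1 − 0.0225) = 0.0105 / 0.9775 ≈ 0.0107

PS ≈ 0.011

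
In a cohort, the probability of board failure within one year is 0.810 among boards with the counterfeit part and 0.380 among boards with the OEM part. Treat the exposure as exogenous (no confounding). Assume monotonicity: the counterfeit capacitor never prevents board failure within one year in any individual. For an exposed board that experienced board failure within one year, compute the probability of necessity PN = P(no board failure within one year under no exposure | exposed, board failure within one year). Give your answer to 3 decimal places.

PN ≈ 0.531

Let p₁ = 0.81, p₀ = 0.38.
Under exogeneity and monotonicity, PN = (p₁ − p₀) / p₁.
PN = (0.81 − 0.38) / 0.81 = 0.43 / 0.81 ≈ 0.5309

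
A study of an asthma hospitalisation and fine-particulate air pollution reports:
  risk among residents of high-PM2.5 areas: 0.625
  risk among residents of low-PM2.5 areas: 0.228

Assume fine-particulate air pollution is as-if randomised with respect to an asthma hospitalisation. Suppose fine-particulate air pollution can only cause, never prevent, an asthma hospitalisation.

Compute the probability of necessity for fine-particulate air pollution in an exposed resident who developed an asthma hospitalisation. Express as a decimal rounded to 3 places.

Let p₁ = 0.625, p₀ = 0.228.
Under exogeneity and monotonicity, PN = (p₁ − p₀) / p₁.
PN = (0.625 − 0.228) / 0.625 = 0.397 / 0.625 ≈ 0.6352

PN ≈ 0.635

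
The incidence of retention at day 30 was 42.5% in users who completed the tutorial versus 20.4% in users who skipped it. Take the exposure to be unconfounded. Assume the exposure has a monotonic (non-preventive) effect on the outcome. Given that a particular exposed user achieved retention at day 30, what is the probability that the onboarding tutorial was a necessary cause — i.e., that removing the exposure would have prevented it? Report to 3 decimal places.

p₁ = 0.425, p₀ = 0.204.
Under exogeneity and monotonicity, PN = (p₁ − p₀) / p₁.
PN = (0.425 − 0.204) / 0.425 = 0.221 / 0.425 ≈ 0.5200

PN ≈ 0.520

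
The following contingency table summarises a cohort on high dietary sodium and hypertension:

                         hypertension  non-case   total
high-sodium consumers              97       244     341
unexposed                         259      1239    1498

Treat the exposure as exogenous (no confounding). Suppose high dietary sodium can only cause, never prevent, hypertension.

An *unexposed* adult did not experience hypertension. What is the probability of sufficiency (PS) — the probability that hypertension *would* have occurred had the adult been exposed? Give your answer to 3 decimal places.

p₁ = P(outcome | exposed) = 97/341 = 0.28446
p₀ = P(outcome | unexposed) = 259/1498 = 0.1729
Under exogeneity and monotonicity, PS = (p₁ − p₀)/(1 − p₀).
PS = (0.28446 − 0.1729) / 0.8271 ≈ 0.1349

PS ≈ 0.135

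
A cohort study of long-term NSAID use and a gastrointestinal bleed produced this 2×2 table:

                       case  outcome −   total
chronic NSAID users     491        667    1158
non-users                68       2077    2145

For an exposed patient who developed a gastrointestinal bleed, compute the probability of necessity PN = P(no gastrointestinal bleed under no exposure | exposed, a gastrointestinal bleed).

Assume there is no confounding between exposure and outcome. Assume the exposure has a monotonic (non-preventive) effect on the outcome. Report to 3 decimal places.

p₁ = P(outcome | exposed) = 491/1158 = 0.42401
p₀ = P(outcome | unexposed) = 68/2145 = 0.031702
Under exogeneity and monotonicity, PN = (p₁ − p₀) / p₁.
PN = (0.42401 − 0.031702) / 0.42401 = 0.39231 / 0.42401 ≈ 0.9252

PN ≈ 0.925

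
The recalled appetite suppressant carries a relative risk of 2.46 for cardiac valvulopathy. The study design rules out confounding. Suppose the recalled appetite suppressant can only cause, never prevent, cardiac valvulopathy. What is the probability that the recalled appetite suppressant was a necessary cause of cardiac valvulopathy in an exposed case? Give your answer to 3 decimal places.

PN ≈ 0.593

Under exogeneity and monotonicity, PN = (RR − 1) / RR = 1 − 1/RR.
PN = (2.46 − 1) / 2.46 = 1.46 / 2.46 ≈ 0.5935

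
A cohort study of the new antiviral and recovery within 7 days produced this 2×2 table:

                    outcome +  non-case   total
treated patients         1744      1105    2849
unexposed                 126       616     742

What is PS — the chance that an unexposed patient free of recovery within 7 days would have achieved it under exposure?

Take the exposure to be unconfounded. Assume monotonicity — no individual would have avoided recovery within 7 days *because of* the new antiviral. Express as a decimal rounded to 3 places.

p₁ = P(outcome | exposed) = 1744/2849 = 0.61214
p₀ = P(outcome | unexposed) = 126/742 = 0.16981
Under exogeneity and monotonicity, PS = (p₁ − p₀) / (1 − p₀).
PS = (0.61214 − 0.16981) / (1 − 0.16981) = 0.44233 / 0.83019 ≈ 0.5328

PS ≈ 0.533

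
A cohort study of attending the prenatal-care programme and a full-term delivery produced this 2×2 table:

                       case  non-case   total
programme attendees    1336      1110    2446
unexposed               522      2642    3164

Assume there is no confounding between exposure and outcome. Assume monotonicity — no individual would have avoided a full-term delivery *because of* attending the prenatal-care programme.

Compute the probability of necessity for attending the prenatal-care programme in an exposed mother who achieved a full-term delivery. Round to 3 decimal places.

PN ≈ 0.698

p₁ = P(outcome | exposed) = 1336/2446 = 0.5462
p₀ = P(outcome | unexposed) = 522/3164 = 0.16498
Under exogeneity and monotonicity, PN = (p₁ − p₀) / p₁.
PN = (0.5462 − 0.16498) / 0.5462 = 0.38122 / 0.5462 ≈ 0.6979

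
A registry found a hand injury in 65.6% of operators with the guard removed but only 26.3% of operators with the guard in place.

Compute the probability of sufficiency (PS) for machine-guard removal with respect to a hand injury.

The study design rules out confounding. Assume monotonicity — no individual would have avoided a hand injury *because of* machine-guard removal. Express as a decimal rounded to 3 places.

p₁ = 0.656, p₀ = 0.263.
Under exogeneity and monotonicity, PS = (p₁ − p₀) / (1 − p₀).
PS = (0.656 − 0.263) / (1 − 0.263) = 0.393 / 0.737 ≈ 0.5332

PS ≈ 0.533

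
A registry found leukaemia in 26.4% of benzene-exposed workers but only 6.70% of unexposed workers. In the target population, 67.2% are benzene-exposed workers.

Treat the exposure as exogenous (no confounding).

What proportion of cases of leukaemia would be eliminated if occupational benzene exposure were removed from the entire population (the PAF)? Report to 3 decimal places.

p₁ = 0.264, p₀ = 0.067.
Overall risk P(Y=1) = π·p₁ + (1−π)·p₀ = 0.672×0.264 + 0.328×0.067 = 0.19938.
Under exogeneity, PAF = [P(Y=1) − p₀] / P(Y=1).
PAF = (0.19938 − 0.067) / 0.19938 ≈ 0.6640

PAF ≈ 0.664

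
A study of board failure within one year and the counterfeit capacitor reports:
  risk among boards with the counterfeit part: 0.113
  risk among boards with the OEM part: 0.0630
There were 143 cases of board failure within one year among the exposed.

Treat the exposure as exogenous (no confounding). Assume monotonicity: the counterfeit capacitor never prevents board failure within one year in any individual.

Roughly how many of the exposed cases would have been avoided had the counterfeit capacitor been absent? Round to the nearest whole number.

about 63 cases

Let p₁ = 0.113, p₀ = 0.063.
PN = (p₁ − p₀)/p₁ = (0.113 − 0.063) / 0.113 ≈ 0.44248.
Attributable cases ≈ PN × (exposed cases) = 0.44248 × 143 ≈ 63.27.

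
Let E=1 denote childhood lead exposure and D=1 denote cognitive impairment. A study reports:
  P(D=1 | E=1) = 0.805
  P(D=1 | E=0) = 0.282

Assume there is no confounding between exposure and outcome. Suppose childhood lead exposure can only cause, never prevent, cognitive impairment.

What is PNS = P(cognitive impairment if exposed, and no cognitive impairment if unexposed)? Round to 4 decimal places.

Let p₁ = 0.805, p₀ = 0.282.
Under exogeneity and monotonicity, PNS = p₁ − p₀.
PNS = 0.805 − 0.282 = 0.523

PNS ≈ 0.5230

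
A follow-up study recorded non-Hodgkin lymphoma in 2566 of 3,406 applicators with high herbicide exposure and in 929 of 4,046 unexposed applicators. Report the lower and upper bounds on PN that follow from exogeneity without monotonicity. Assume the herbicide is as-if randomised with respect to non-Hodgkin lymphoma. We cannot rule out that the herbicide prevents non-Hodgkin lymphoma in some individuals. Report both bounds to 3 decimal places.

p₁ = P(outcome | exposed) = 2566/3406 = 0.75338
p₀ = P(outcome | unexposed) = 929/4046 = 0.22961
Under exogeneity alone the bounds on PN are max{0,(p₁−p₀)/p₁} ≤ PN ≤ min{1,(1−p₀)/p₁}.
  lower = (p₁ − p₀)/p₁ = 0.52377 / 0.75338 ≈ 0.6952
  upper = min{1, (1 − p₀)/p₁} = 0.77039 / 0.75338 ≈ 1.0226 → capped at 1

0.695 ≤ PN ≤ 1.000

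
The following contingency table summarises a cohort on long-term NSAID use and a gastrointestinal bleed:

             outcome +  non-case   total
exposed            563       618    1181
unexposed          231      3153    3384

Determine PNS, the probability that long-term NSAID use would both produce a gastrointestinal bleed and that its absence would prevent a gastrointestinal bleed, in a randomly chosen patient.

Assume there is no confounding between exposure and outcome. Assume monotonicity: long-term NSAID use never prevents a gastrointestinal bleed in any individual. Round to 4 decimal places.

PNS ≈ 0.4085

p₁ = P(outcome | exposed) = 563/1181 = 0.47671
p₀ = P(outcome | unexposed) = 231/3384 = 0.068262
Under exogeneity and monotonicity, PNS = p₁ − p₀.
PNS = 0.47671 − 0.068262 = 0.40845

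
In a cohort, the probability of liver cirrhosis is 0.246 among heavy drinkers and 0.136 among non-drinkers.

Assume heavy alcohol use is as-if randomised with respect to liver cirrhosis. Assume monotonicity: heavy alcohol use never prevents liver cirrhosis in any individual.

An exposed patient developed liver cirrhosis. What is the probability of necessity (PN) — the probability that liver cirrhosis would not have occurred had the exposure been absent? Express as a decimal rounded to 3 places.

PN ≈ 0.447

Let p₁ = 0.246, p₀ = 0.136.
Under exogeneity and monotonicity, PN = (p₁ − p₀) / p₁.
PN = (0.246 − 0.136) / 0.246 = 0.11 / 0.246 ≈ 0.4472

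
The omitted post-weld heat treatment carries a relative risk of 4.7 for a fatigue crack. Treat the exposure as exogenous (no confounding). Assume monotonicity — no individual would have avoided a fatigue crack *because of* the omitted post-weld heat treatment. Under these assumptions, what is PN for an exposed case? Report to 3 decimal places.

Under exogeneity and monotonicity, PN = (RR − 1) / RR = 1 − 1/RR.
PN = (4.7 − 1) / 4.7 = 3.7 / 4.7 ≈ 0.7872

PN ≈ 0.787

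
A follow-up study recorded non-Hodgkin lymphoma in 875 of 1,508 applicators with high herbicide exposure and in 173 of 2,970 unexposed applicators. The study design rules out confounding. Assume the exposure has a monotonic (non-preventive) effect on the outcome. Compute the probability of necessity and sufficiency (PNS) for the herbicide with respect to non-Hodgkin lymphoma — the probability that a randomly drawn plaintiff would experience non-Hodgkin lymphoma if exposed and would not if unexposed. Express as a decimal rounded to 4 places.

p₁ = P(outcome | exposed) = 875/1508 = 0.58024
p₀ = P(outcome | unexposed) = 173/2970 = 0.058249
Under exogeneity and monotonicity, PNS = p₁ − p₀.
PNS = 0.58024 − 0.058249 = 0.52199

PNS ≈ 0.5220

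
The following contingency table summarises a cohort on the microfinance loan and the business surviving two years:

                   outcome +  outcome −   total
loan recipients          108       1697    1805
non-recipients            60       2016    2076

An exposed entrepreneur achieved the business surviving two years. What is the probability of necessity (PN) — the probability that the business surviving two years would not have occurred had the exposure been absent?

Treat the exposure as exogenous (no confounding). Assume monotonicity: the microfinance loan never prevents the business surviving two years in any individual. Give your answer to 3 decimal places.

p₁ = P(outcome | exposed) = 108/1805 = 0.059834
p₀ = P(outcome | unexposed) = 60/2076 = 0.028902
Under exogeneity and monotonicity, PN = (p₁ − p₀)/p₁.
PN = (0.059834 − 0.028902) / 0.059834 ≈ 0.5170

PN ≈ 0.517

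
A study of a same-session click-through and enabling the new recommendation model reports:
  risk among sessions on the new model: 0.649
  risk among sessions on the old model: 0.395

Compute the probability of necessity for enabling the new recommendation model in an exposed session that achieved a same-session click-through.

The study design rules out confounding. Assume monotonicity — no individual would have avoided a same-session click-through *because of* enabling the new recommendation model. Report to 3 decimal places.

PN ≈ 0.391

Let p₁ = 0.649, p₀ = 0.395.
Under exogeneity and monotonicity, PN = (p₁ − p₀) / p₁.
PN = (0.649 − 0.395) / 0.649 = 0.254 / 0.649 ≈ 0.3914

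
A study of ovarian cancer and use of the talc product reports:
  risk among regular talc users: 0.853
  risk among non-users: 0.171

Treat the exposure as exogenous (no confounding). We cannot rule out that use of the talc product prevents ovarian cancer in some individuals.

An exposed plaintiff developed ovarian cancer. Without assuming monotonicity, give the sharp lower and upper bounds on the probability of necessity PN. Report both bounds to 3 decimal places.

0.800 ≤ PN ≤ 0.972

Let p₁ = 0.853, p₀ = 0.171.
Under exogeneity alone the bounds on PN are max{0,(p₁−p₀)/p₁} ≤ PN ≤ min{1,(1−p₀)/p₁}.
  lower = (p₁ − p₀)/p₁ = 0.682 / 0.853 ≈ 0.7995
  upper = min{1, (1 − p₀)/p₁} = 0.829 / 0.853 ≈ 0.9719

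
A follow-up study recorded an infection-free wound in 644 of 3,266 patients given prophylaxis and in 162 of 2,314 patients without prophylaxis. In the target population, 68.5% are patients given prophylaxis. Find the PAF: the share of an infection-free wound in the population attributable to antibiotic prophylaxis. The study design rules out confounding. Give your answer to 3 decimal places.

PAF ≈ 0.554

p₁ = P(outcome | exposed) = 644/3266 = 0.19718
p₀ = P(outcome | unexposed) = 162/2314 = 0.070009
Overall risk P(Y=1) = π·p₁ + (1−π)·p₀ = 0.685×0.19718 + 0.315×0.070009 = 0.15712.
Under exogeneity, PAF = [P(Y=1) − p₀] / P(Y=1).
PAF = (0.15712 − 0.070009) / 0.15712 ≈ 0.5544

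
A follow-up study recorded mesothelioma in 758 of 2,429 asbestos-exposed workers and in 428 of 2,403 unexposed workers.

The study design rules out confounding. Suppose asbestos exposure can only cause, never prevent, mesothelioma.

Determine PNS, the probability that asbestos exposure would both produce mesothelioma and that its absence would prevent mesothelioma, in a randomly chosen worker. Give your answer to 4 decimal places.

p₁ = P(outcome | exposed) = 758/2429 = 0.31206
p₀ = P(outcome | unexposed) = 428/2403 = 0.17811
Under exogeneity and monotonicity, PNS = p₁ − p₀.
PNS = 0.31206 − 0.17811 = 0.13395

PNS ≈ 0.1340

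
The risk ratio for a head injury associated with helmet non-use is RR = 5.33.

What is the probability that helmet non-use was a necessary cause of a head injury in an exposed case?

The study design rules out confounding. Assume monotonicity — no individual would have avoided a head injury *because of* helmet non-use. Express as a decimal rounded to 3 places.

Under exogeneity and monotonicity, PN = (RR − 1) / RR = 1 − 1/RR.
PN = (5.33 − 1) / 5.33 = 4.33 / 5.33 ≈ 0.8124

PN ≈ 0.812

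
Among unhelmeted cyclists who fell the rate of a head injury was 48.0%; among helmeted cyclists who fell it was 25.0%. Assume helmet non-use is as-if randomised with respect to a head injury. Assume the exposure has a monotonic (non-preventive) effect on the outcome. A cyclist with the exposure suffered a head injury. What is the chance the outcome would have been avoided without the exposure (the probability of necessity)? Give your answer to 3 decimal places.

p₁ = 0.48, p₀ = 0.25.
Under exogeneity and monotonicity, PN = (p₁ − p₀) / p₁.
PN = (0.48 − 0.25) / 0.48 = 0.23 / 0.48 ≈ 0.4792

PN ≈ 0.479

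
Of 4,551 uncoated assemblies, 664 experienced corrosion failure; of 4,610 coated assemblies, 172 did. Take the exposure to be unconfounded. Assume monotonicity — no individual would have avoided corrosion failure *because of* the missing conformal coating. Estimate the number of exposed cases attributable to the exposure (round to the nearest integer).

about 494 cases

p₁ = P(outcome | exposed) = 664/4551 = 0.1459
p₀ = P(outcome | unexposed) = 172/4610 = 0.03731
PN = (p₁ − p₀)/p₁ = (0.1459 − 0.03731) / 0.1459 ≈ 0.74428.
Attributable cases ≈ PN × (exposed cases) = 0.74428 × 664 ≈ 494.20.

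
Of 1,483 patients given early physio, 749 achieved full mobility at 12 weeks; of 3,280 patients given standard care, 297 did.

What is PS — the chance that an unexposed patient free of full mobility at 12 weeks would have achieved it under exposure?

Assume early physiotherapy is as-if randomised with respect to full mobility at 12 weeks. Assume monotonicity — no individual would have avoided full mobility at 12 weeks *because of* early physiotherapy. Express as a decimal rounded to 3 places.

PS ≈ 0.456

p₁ = P(outcome | exposed) = 749/1483 = 0.50506
p₀ = P(outcome | unexposed) = 297/3280 = 0.090549
Under exogeneity and monotonicity, PS = (p₁ − p₀) / (1 − p₀).
PS = (0.50506 − 0.090549) / (1 − 0.090549) = 0.41451 / 0.90945 ≈ 0.4558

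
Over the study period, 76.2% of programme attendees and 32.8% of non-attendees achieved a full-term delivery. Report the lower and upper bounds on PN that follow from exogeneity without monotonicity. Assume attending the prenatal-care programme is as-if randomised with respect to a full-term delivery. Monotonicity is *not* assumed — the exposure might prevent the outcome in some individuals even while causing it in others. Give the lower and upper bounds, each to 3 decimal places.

p₁ = 0.762, p₀ = 0.328.
Under exogeneity alone the bounds on PN are max{0,(p₁−p₀)/p₁} ≤ PN ≤ min{1,(1−p₀)/p₁}.
  lower = (p₁ − p₀)/p₁ = 0.434 / 0.762 ≈ 0.5696
  upper = min{1, (1 − p₀)/p₁} = 0.672 / 0.762 ≈ 0.8819

0.570 ≤ PN ≤ 0.882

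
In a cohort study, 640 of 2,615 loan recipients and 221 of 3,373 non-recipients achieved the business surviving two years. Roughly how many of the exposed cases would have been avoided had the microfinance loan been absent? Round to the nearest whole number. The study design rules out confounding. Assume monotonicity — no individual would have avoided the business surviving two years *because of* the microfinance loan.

p₁ = P(outcome | exposed) = 640/2615 = 0.24474
p₀ = P(outcome | unexposed) = 221/3373 = 0.06552
PN = (p₁ − p₀)/p₁ = (0.24474 − 0.06552) / 0.24474 ≈ 0.73229.
Attributable cases ≈ PN × (exposed cases) = 0.73229 × 640 ≈ 468.66.

about 469 cases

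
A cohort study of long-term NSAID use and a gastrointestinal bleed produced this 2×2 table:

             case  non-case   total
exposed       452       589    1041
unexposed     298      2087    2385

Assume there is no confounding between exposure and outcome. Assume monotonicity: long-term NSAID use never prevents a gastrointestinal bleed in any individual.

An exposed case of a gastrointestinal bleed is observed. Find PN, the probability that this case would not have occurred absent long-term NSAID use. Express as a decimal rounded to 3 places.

p₁ = P(outcome | exposed) = 452/1041 = 0.4342
p₀ = P(outcome | unexposed) = 298/2385 = 0.12495
Under exogeneity and monotonicity, PN = (p₁ − p₀) / p₁.
PN = (0.4342 − 0.12495) / 0.4342 = 0.30925 / 0.4342 ≈ 0.7122

PN ≈ 0.712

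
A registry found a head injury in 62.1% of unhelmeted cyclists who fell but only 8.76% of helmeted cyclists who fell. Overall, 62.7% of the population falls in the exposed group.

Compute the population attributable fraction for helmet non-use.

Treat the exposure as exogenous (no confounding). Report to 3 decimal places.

PAF ≈ 0.792

p₁ = 0.621, p₀ = 0.0876.
Overall risk P(Y=1) = π·p₁ + (1−π)·p₀ = 0.627×0.621 + 0.373×0.0876 = 0.42204.
Under exogeneity, PAF = [P(Y=1) − p₀] / P(Y=1).
PAF = (0.42204 − 0.0876) / 0.42204 ≈ 0.7924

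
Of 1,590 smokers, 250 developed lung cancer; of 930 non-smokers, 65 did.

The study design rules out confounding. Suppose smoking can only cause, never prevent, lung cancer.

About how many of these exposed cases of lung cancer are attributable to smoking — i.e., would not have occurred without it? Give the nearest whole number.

about 139 cases

p₁ = P(outcome | exposed) = 250/1590 = 0.15723
p₀ = P(outcome | unexposed) = 65/930 = 0.069892
PN = (p₁ − p₀)/p₁ = (0.15723 − 0.069892) / 0.15723 ≈ 0.55548.
Attributable cases ≈ PN × (exposed cases) = 0.55548 × 250 ≈ 138.87.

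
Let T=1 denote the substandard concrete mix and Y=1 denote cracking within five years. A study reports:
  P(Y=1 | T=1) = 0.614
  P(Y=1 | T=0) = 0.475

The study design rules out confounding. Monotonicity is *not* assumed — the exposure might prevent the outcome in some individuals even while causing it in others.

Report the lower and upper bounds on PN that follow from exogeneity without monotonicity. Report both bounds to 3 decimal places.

0.226 ≤ PN ≤ 0.855

Let p₁ = 0.614, p₀ = 0.475.
Under exogeneity alone the bounds on PN are max{0,(p₁−p₀)/p₁} ≤ PN ≤ min{1,(1−p₀)/p₁}.
  lower = (p₁ − p₀)/p₁ = 0.139 / 0.614 ≈ 0.2264
  upper = min{1, (1 − p₀)/p₁} = 0.525 / 0.614 ≈ 0.8550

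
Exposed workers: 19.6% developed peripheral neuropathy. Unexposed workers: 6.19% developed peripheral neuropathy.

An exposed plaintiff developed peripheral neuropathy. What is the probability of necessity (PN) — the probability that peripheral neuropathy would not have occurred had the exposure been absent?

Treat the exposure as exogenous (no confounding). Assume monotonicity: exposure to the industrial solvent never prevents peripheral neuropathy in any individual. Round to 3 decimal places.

PN ≈ 0.684

p₁ = 0.196, p₀ = 0.0619.
Under exogeneity and monotonicity, PN = (p₁ − p₀) / p₁.
PN = (0.196 − 0.0619) / 0.196 = 0.1341 / 0.196 ≈ 0.6842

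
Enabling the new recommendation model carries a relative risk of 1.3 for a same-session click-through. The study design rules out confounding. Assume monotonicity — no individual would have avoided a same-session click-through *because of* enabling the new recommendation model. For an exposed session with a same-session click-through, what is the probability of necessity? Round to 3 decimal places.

Under exogeneity and monotonicity, PN = (RR − 1) / RR = 1 − 1/RR.
PN = (1.3 − 1) / 1.3 = 0.3 / 1.3 ≈ 0.2308

PN ≈ 0.231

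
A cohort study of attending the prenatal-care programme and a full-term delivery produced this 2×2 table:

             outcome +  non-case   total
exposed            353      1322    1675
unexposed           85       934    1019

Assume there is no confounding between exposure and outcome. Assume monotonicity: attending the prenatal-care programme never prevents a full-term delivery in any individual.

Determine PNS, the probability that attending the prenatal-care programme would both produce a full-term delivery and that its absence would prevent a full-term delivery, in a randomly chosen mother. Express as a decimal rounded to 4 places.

p₁ = P(outcome | exposed) = 353/1675 = 0.21075
p₀ = P(outcome | unexposed) = 85/1019 = 0.083415
Under exogeneity and monotonicity, PNS = p₁ − p₀.
PNS = 0.21075 − 0.083415 = 0.12733

PNS ≈ 0.1273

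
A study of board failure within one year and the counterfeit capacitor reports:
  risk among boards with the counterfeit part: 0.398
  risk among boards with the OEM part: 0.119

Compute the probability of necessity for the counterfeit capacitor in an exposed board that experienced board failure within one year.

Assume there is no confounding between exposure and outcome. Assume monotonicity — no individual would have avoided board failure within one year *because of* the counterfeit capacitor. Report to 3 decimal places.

Let p₁ = 0.398, p₀ = 0.119.
Under exogeneity and monotonicity, PN = (p₁ − p₀) / p₁.
PN = (0.398 − 0.119) / 0.398 = 0.279 / 0.398 ≈ 0.7010

PN ≈ 0.701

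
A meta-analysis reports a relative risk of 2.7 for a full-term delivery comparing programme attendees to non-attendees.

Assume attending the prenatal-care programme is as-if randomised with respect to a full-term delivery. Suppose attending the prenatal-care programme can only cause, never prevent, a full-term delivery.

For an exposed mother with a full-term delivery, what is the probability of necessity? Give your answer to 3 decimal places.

PN ≈ 0.630

Under exogeneity and monotonicity, PN = (RR − 1) / RR = 1 − 1/RR.
PN = (2.7 − 1) / 2.7 = 1.7 / 2.7 ≈ 0.6296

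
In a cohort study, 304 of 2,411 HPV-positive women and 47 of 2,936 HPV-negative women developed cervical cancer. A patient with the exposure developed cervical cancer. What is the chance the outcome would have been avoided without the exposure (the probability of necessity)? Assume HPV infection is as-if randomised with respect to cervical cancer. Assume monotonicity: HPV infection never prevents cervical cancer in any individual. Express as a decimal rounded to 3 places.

PN ≈ 0.873

p₁ = P(outcome | exposed) = 304/2411 = 0.12609
p₀ = P(outcome | unexposed) = 47/2936 = 0.016008
Under exogeneity and monotonicity, PN = (p₁ − p₀) / p₁.
PN = (0.12609 − 0.016008) / 0.12609 = 0.11008 / 0.12609 ≈ 0.8730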